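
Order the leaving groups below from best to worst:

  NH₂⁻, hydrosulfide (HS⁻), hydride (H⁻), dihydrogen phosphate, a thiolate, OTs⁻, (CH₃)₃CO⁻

The more stable X⁻ (or X) is on its own — i.e. the weaker a base it is — the better a leaving group it makes.
OTs⁻: pKₐ(p-CH₃C₆H₄SO₃H (TsOH)) ≈ -2.8 — resonance-delocalised arenesulfonate
dihydrogen phosphate: pKₐ(H₃PO₄) ≈ 2.1 — moderate base; biological leaving group after further activation
hydrosulfide (HS⁻): pKₐ(H₂S) ≈ 7
a thiolate: pKₐ(RSH (a thiol)) ≈ 10.5 — moderately basic; rarely leaves without activation
(CH₃)₃CO⁻: pKₐ(t-BuOH) ≈ 18
hydride (H⁻): pKₐ(H₂) ≈ 36 — extremely strong base; leaves only in special hydride-transfer contexts
NH₂⁻: pKₐ(NH₃) ≈ 38

OTs⁻ > dihydrogen phosphate > hydrosulfide (HS⁻) > a thiolate > (CH₃)₃CO⁻ > hydride (H⁻) > NH₂⁻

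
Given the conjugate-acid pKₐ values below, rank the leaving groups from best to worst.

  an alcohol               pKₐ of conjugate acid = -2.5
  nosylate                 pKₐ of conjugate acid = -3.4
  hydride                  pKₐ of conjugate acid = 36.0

Lower conjugate-acid pKₐ ⇒ weaker base ⇒ better leaving group.
Sorting by the given values: nosylate (-3.4), an alcohol (-2.5), hydride (36.0).

nosylate > an alcohol > hydride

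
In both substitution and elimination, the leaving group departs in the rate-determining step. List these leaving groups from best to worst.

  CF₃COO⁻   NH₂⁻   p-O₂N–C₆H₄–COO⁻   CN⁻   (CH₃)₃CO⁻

CF₃COO⁻ > p-O₂N–C₆H₄–COO⁻ > CN⁻ > (CH₃)₃CO⁻ > NH₂⁻

CF₃COO⁻: pKₐ(CF₃COOH) ≈ 0.2
p-O₂N–C₆H₄–COO⁻: pKₐ(p-nitrobenzoic acid) ≈ 3.4
CN⁻: pKₐ(HCN) ≈ 9.2
(CH₃)₃CO⁻: pKₐ(t-BuOH) ≈ 18
NH₂⁻: pKₐ(NH₃) ≈ 38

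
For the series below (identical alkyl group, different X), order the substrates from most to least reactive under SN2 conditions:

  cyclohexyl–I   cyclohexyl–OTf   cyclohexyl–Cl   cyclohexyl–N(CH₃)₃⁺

cyclohexyl–OTf > cyclohexyl–I > cyclohexyl–Cl > cyclohexyl–N(CH₃)₃⁺

Same R in every case — rank the leaving groups.
Leaving-group ability tracks the stability of the departed species; conjugate-acid pKₐ is the usual yardstick (lower pKₐ → better LG).
cyclohexyl–OTf loses OTf⁻: pKₐ(CF₃SO₃H (triflic acid)) ≈ -14
cyclohexyl–I loses I⁻: pKₐ(HI) ≈ -10
cyclohexyl–Cl loses Cl⁻: pKₐ(HCl) ≈ -7
cyclohexyl–N(CH₃)₃⁺ loses NR'₃: pKₐ(R'₃NH⁺) ≈ 10.7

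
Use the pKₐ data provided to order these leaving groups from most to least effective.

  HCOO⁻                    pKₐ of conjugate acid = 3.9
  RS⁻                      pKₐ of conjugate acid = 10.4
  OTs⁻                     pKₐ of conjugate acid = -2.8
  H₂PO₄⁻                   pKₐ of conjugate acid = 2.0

OTs⁻ > H₂PO₄⁻ > HCOO⁻ > RS⁻

Lower conjugate-acid pKₐ ⇒ weaker base ⇒ better leaving group.
Sorting by the given values: OTs⁻ (-2.8), H₂PO₄⁻ (2.0), HCOO⁻ (3.9), RS⁻ (10.4).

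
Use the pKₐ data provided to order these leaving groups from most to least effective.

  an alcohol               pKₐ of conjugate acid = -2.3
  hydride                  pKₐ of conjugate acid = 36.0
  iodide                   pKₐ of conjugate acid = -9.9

iodide > an alcohol > hydride

Lower conjugate-acid pKₐ ⇒ weaker base ⇒ better leaving group.
Sorting by the given values: iodide (-9.9), an alcohol (-2.3), hydride (36.0).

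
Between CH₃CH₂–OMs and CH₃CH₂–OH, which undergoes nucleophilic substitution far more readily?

CH₃CH₂–OMs

From CH₃CH₂–OH the departing group would be OH⁻ (pKₐ(H₂O) ≈ 15.7). Strong base; essentially never leaves without prior activation.
From CH₃CH₂–OMs the leaving group is OMs⁻ (pKₐ(CH₃SO₃H (MsOH)) ≈ -1.9). Resonance-delocalised alkanesulfonate.
(In practice CH₃CH₂–OMs is made from CH₃CH₂–OH by treatment with MsCl / Et₃N, converting the hydroxyl into a mesylate.)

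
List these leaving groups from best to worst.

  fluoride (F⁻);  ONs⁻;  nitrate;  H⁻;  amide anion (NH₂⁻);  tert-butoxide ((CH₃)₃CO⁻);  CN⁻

ONs⁻ > nitrate > fluoride (F⁻) > CN⁻ > tert-butoxide ((CH₃)₃CO⁻) > H⁻ > amide anion (NH₂⁻)

The more stable X⁻ (or X) is on its own — i.e. the weaker a base it is — the better a leaving group it makes.
ONs⁻: pKₐ(p-O₂NC₆H₄SO₃H) ≈ -3.5 — p-nitro group further stabilises the sulfonate
nitrate: pKₐ(HNO₃) ≈ -1.3 — resonance-delocalised over three oxygens
fluoride (F⁻): pKₐ(HF) ≈ 3.2 — small and strongly basic; the poor halide leaving group
CN⁻: pKₐ(HCN) ≈ 9.2 — sp carbon stabilises the charge somewhat, but still a poor LG
tert-butoxide ((CH₃)₃CO⁻): pKₐ(t-BuOH) ≈ 18 — bulky, strongly basic alkoxide
H⁻: pKₐ(H₂) ≈ 36 — extremely strong base; leaves only in special hydride-transfer contexts
amide anion (NH₂⁻): pKₐ(NH₃) ≈ 38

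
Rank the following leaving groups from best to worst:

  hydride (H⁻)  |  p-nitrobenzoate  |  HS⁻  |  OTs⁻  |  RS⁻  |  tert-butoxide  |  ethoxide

A good leaving group is a weak base: the lower the pKₐ of its conjugate acid, the more readily it departs.
OTs⁻: pKₐ(p-CH₃C₆H₄SO₃H (TsOH)) ≈ -2.8 — resonance-delocalised arenesulfonate
p-nitrobenzoate: pKₐ(p-nitrobenzoic acid) ≈ 3.4
HS⁻: pKₐ(H₂S) ≈ 7
RS⁻: pKₐ(RSH (a thiol)) ≈ 10.5 — moderately basic; rarely leaves without activation
ethoxide: pKₐ(CH₃CH₂OH) ≈ 16 — strong base; alkoxides do not leave unassisted
tert-butoxide: pKₐ(t-BuOH) ≈ 18 — bulky, strongly basic alkoxide
hydride (H⁻): pKₐ(H₂) ≈ 36 — extremely strong base; leaves only in special hydride-transfer contexts

OTs⁻ > p-nitrobenzoate > HS⁻ > RS⁻ > ethoxide > tert-butoxide > hydride (H⁻)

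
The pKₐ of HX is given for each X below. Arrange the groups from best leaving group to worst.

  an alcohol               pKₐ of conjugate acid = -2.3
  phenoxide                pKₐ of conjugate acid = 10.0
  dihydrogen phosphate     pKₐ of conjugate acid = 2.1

an alcohol > dihydrogen phosphate > phenoxide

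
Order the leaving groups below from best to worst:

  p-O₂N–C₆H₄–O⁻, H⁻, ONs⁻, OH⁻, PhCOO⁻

A good leaving group is a weak base: the lower the pKₐ of its conjugate acid, the more readily it departs.
ONs⁻: pKₐ(p-O₂NC₆H₄SO₃H) ≈ -3.5 — p-nitro group further stabilises the sulfonate
PhCOO⁻: pKₐ(C₆H₅COOH) ≈ 4.2 — aryl carboxylate
p-O₂N–C₆H₄–O⁻: pKₐ(p-nitrophenol) ≈ 7.2 — nitro group delocalises the charge; the classic chromogenic LG
OH⁻: pKₐ(H₂O) ≈ 15.7 — strong base; essentially never leaves without prior activation
H⁻: pKₐ(H₂) ≈ 36 — extremely strong base; leaves only in special hydride-transfer contexts

ONs⁻ > PhCOO⁻ > p-O₂N–C₆H₄–O⁻ > OH⁻ > H⁻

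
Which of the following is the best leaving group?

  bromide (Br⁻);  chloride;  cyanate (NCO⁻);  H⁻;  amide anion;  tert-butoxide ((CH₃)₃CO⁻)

Rank by basicity of the departing species: weakest base leaves most easily.
bromide (Br⁻): pKₐ(HBr) ≈ -9
chloride: pKₐ(HCl) ≈ -7
cyanate (NCO⁻): pKₐ(HOCN) ≈ 3.5
tert-butoxide ((CH₃)₃CO⁻): pKₐ(t-BuOH) ≈ 18
H⁻: pKₐ(H₂) ≈ 36
amide anion: pKₐ(NH₃) ≈ 38

bromide (Br⁻)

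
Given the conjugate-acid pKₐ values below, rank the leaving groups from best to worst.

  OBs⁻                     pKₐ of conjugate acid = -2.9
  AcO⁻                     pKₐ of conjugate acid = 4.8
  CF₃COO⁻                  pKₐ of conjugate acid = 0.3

Lower conjugate-acid pKₐ ⇒ weaker base ⇒ better leaving group.
Sorting by the given values: OBs⁻ (-2.9), CF₃COO⁻ (0.3), AcO⁻ (4.8).

OBs⁻ > CF₃COO⁻ > AcO⁻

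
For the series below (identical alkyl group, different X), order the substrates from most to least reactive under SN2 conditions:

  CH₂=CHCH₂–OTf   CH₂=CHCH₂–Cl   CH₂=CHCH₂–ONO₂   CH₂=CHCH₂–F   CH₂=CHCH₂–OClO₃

CH₂=CHCH₂–OTf > CH₂=CHCH₂–OClO₃ > CH₂=CHCH₂–Cl > CH₂=CHCH₂–ONO₂ > CH₂=CHCH₂–F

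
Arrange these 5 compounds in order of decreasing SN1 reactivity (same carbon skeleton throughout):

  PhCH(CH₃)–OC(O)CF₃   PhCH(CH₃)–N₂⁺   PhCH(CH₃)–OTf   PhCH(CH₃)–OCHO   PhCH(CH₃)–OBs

PhCH(CH₃)–N₂⁺ > PhCH(CH₃)–OTf > PhCH(CH₃)–OBs > PhCH(CH₃)–OC(O)CF₃ > PhCH(CH₃)–OCHO

Identical carbon frameworks mean the comparison reduces to leaving-group quality.
Rank by basicity of the departing species: weakest base leaves most easily.
PhCH(CH₃)–N₂⁺ loses N₂: no meaningful conjugate acid; N₂ departs as an exceptionally stable neutral molecule
PhCH(CH₃)–OTf loses OTf⁻: pKₐ(CF₃SO₃H (triflic acid)) ≈ -14
PhCH(CH₃)–OBs loses OBs⁻: pKₐ(p-BrC₆H₄SO₃H) ≈ -2.8
PhCH(CH₃)–OC(O)CF₃ loses CF₃COO⁻: pKₐ(CF₃COOH) ≈ 0.2
PhCH(CH₃)–OCHO loses HCOO⁻: pKₐ(HCOOH) ≈ 3.8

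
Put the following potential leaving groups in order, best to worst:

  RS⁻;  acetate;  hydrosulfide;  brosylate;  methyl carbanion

brosylate: pKₐ(p-BrC₆H₄SO₃H) ≈ -2.8
acetate: pKₐ(CH₃COOH) ≈ 4.8
hydrosulfide: pKₐ(H₂S) ≈ 7
RS⁻: pKₐ(RSH (a thiol)) ≈ 10.5
methyl carbanion: pKₐ(CH₄) ≈ 48

brosylate > acetate > hydrosulfide > RS⁻ > methyl carbanion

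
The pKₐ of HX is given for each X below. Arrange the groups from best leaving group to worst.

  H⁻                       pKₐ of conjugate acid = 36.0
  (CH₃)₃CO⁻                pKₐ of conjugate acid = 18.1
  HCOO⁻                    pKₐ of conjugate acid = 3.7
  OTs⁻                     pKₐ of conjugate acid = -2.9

OTs⁻ > HCOO⁻ > (CH₃)₃CO⁻ > H⁻

Lower conjugate-acid pKₐ ⇒ weaker base ⇒ better leaving group.
Sorting by the given values: OTs⁻ (-2.9), HCOO⁻ (3.7), (CH₃)₃CO⁻ (18.1), H⁻ (36.0).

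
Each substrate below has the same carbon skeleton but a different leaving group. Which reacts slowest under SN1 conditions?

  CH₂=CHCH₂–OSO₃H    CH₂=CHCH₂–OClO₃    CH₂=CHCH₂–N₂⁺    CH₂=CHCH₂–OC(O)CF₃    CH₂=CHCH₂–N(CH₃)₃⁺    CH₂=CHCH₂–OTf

CH₂=CHCH₂–N(CH₃)₃⁺

Same R in every case — rank the leaving groups.
A good leaving group is a weak base: the lower the pKₐ of its conjugate acid, the more readily it departs.
CH₂=CHCH₂–N₂⁺ loses N₂: no meaningful conjugate acid; N₂ departs as an exceptionally stable neutral molecule
CH₂=CHCH₂–OTf loses OTf⁻: pKₐ(CF₃SO₃H (triflic acid)) ≈ -14
CH₂=CHCH₂–OClO₃ loses ClO₄⁻: pKₐ(HClO₄) ≈ -10
CH₂=CHCH₂–OSO₃H loses HSO₄⁻: pKₐ(H₂SO₄) ≈ -3
CH₂=CHCH₂–OC(O)CF₃ loses CF₃COO⁻: pKₐ(CF₃COOH) ≈ 0.2
CH₂=CHCH₂–N(CH₃)₃⁺ loses NR'₃: pKₐ(R'₃NH⁺) ≈ 10.7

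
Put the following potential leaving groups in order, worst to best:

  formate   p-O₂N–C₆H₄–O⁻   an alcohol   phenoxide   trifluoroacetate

an alcohol: pKₐ(R'OH₂⁺) ≈ -2.4 — neutral; leaves from a protonated ether (an oxonium ion, R–O(H)R'⁺)
trifluoroacetate: pKₐ(CF₃COOH) ≈ 0.2
formate: pKₐ(HCOOH) ≈ 3.8 — resonance-stabilised carboxylate
p-O₂N–C₆H₄–O⁻: pKₐ(p-nitrophenol) ≈ 7.2 — nitro group delocalises the charge; the classic chromogenic LG
phenoxide: pKₐ(C₆H₅OH (phenol)) ≈ 10
Reversing gives the worst-to-best order requested.

phenoxide < p-O₂N–C₆H₄–O⁻ < formate < trifluoroacetate < an alcohol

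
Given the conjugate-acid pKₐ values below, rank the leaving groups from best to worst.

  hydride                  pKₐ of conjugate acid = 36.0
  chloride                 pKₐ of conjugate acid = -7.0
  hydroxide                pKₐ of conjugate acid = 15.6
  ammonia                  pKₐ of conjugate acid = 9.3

chloride > ammonia > hydroxide > hydride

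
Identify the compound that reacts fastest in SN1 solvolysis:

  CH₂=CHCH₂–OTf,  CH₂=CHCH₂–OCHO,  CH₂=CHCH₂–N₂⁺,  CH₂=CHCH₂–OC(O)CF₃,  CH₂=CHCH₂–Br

CH₂=CHCH₂–N₂⁺

Identical carbon frameworks mean the comparison reduces to leaving-group quality.
A good leaving group is a weak base: the lower the pKₐ of its conjugate acid, the more readily it departs.
CH₂=CHCH₂–N₂⁺ loses N₂: no meaningful conjugate acid; N₂ departs as an exceptionally stable neutral molecule
CH₂=CHCH₂–OTf loses OTf⁻: pKₐ(CF₃SO₃H (triflic acid)) ≈ -14
CH₂=CHCH₂–Br loses Br⁻: pKₐ(HBr) ≈ -9
CH₂=CHCH₂–OC(O)CF₃ loses CF₃COO⁻: pKₐ(CF₃COOH) ≈ 0.2
CH₂=CHCH₂–OCHO loses HCOO⁻: pKₐ(HCOOH) ≈ 3.8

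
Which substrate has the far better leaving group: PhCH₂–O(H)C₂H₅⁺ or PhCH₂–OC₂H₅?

From PhCH₂–OC₂H₅ the departing group would be CH₃CH₂O⁻ (pKₐ(CH₃CH₂OH) ≈ 16). Strong base; alkoxides do not leave unassisted.
From PhCH₂–O(H)C₂H₅⁺ the leaving group is R'OH (pKₐ(R'OH₂⁺) ≈ -2.4). Neutral; leaves from a protonated ether (an oxonium ion, R–O(H)R'⁺).
(In practice PhCH₂–O(H)C₂H₅⁺ is made from PhCH₂–OC₂H₅ by protonation with concentrated HBr, allowing neutral ethanol, rather than ethoxide, to depart.)

PhCH₂–O(H)C₂H₅⁺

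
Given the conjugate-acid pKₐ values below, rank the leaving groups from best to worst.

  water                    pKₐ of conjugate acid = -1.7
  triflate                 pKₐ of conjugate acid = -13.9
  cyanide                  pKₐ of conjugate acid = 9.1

Lower conjugate-acid pKₐ ⇒ weaker base ⇒ better leaving group.
Sorting by the given values: triflate (-13.9), water (-1.7), cyanide (9.1).

triflate > water > cyanide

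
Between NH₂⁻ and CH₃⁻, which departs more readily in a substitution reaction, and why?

NH₂⁻ is the better leaving group.
pKₐ(NH₃) ≈ 38 versus pKₐ(CH₄) ≈ 48: NH₂⁻ is the much weaker base.
Extremely strong base; never a leaving group.

NH₂⁻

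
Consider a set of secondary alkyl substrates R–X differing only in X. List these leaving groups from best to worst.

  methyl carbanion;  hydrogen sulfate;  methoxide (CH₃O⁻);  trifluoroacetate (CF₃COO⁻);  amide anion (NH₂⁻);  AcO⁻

hydrogen sulfate > trifluoroacetate (CF₃COO⁻) > AcO⁻ > methoxide (CH₃O⁻) > amide anion (NH₂⁻) > methyl carbanion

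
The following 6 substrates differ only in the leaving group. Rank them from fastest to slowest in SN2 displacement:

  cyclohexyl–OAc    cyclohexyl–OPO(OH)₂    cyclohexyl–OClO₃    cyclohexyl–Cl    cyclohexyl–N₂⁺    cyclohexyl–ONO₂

cyclohexyl–N₂⁺ > cyclohexyl–OClO₃ > cyclohexyl–Cl > cyclohexyl–ONO₂ > cyclohexyl–OPO(OH)₂ > cyclohexyl–OAc

With the same alkyl group throughout, only the leaving group differentiates the rates.
The more stable X⁻ (or X) is on its own — i.e. the weaker a base it is — the better a leaving group it makes.
cyclohexyl–N₂⁺ loses N₂: no meaningful conjugate acid; N₂ departs as an exceptionally stable neutral molecule
cyclohexyl–OClO₃ loses ClO₄⁻: pKₐ(HClO₄) ≈ -10
cyclohexyl–Cl loses Cl⁻: pKₐ(HCl) ≈ -7
cyclohexyl–ONO₂ loses NO₃⁻: pKₐ(HNO₃) ≈ -1.3
cyclohexyl–OPO(OH)₂ loses H₂PO₄⁻: pKₐ(H₃PO₄) ≈ 2.1
cyclohexyl–OAc loses AcO⁻: pKₐ(CH₃COOH) ≈ 4.8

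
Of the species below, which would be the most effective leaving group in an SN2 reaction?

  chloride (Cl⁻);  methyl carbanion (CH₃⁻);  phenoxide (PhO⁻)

chloride (Cl⁻)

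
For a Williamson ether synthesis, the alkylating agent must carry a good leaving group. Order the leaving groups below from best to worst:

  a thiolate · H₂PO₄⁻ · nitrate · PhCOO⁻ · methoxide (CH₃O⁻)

The more stable X⁻ (or X) is on its own — i.e. the weaker a base it is — the better a leaving group it makes.
nitrate: pKₐ(HNO₃) ≈ -1.3 — resonance-delocalised over three oxygens
H₂PO₄⁻: pKₐ(H₃PO₄) ≈ 2.1
PhCOO⁻: pKₐ(C₆H₅COOH) ≈ 4.2 — aryl carboxylate
a thiolate: pKₐ(RSH (a thiol)) ≈ 10.5 — moderately basic; rarely leaves without activation
methoxide (CH₃O⁻): pKₐ(CH₃OH) ≈ 15.5 — strong base; alkoxides do not leave unassisted

nitrate > H₂PO₄⁻ > PhCOO⁻ > a thiolate > methoxide (CH₃O⁻)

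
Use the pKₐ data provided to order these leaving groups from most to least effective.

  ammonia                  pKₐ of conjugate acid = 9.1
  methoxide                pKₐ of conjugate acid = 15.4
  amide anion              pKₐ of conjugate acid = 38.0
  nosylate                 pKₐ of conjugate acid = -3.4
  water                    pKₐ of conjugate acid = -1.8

Lower conjugate-acid pKₐ ⇒ weaker base ⇒ better leaving group.
Sorting by the given values: nosylate (-3.4), water (-1.8), ammonia (9.1), methoxide (15.4), amide anion (38.0).

nosylate > water > ammonia > methoxide > amide anion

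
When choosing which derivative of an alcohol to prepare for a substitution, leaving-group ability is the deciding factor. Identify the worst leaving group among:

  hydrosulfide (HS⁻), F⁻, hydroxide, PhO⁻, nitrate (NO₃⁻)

hydroxide

A good leaving group is a weak base: the lower the pKₐ of its conjugate acid, the more readily it departs.
nitrate (NO₃⁻): pKₐ(HNO₃) ≈ -1.3
F⁻: pKₐ(HF) ≈ 3.2
hydrosulfide (HS⁻): pKₐ(H₂S) ≈ 7
PhO⁻: pKₐ(C₆H₅OH (phenol)) ≈ 10
hydroxide: pKₐ(H₂O) ≈ 15.7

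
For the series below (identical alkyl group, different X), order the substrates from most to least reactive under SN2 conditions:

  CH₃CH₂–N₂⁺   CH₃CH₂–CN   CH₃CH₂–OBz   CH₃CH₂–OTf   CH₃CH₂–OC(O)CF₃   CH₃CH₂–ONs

With the same alkyl group throughout, only the leaving group differentiates the rates.
The more stable X⁻ (or X) is on its own — i.e. the weaker a base it is — the better a leaving group it makes.
CH₃CH₂–N₂⁺ loses N₂: no meaningful conjugate acid; N₂ departs as an exceptionally stable neutral molecule
CH₃CH₂–OTf loses OTf⁻: pKₐ(CF₃SO₃H (triflic acid)) ≈ -14
CH₃CH₂–ONs loses ONs⁻: pKₐ(p-O₂NC₆H₄SO₃H) ≈ -3.5
CH₃CH₂–OC(O)CF₃ loses CF₃COO⁻: pKₐ(CF₃COOH) ≈ 0.2
CH₃CH₂–OBz loses PhCOO⁻: pKₐ(C₆H₅COOH) ≈ 4.2
CH₃CH₂–CN loses CN⁻: pKₐ(HCN) ≈ 9.2

CH₃CH₂–N₂⁺ > CH₃CH₂–OTf > CH₃CH₂–ONs > CH₃CH₂–OC(O)CF₃ > CH₃CH₂–OBz > CH₃CH₂–CN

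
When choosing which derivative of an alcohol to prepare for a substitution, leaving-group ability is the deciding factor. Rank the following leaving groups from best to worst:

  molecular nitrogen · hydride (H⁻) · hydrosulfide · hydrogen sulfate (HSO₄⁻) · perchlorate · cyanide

molecular nitrogen: no meaningful conjugate acid; N₂ departs as an exceptionally stable neutral molecule
perchlorate: pKₐ(HClO₄) ≈ -10
hydrogen sulfate (HSO₄⁻): pKₐ(H₂SO₄) ≈ -3
hydrosulfide: pKₐ(H₂S) ≈ 7
cyanide: pKₐ(HCN) ≈ 9.2
hydride (H⁻): pKₐ(H₂) ≈ 36

molecular nitrogen > perchlorate > hydrogen sulfate (HSO₄⁻) > hydrosulfide > cyanide > hydride (H⁻)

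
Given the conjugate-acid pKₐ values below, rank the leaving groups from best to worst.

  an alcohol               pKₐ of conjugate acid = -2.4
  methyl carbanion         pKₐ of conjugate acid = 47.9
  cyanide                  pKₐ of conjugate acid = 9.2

Lower conjugate-acid pKₐ ⇒ weaker base ⇒ better leaving group.
Sorting by the given values: an alcohol (-2.4), cyanide (9.2), methyl carbanion (47.9).

an alcohol > cyanide > methyl carbanion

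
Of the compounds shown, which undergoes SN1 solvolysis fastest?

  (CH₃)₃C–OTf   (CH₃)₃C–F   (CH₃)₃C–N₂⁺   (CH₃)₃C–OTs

(CH₃)₃C–N₂⁺

The skeletons are identical, so relative rate is governed entirely by leaving-group ability.
The more stable X⁻ (or X) is on its own — i.e. the weaker a base it is — the better a leaving group it makes.
(CH₃)₃C–N₂⁺ loses N₂: no meaningful conjugate acid; N₂ departs as an exceptionally stable neutral molecule
(CH₃)₃C–OTf loses OTf⁻: pKₐ(CF₃SO₃H (triflic acid)) ≈ -14
(CH₃)₃C–OTs loses OTs⁻: pKₐ(p-CH₃C₆H₄SO₃H (TsOH)) ≈ -2.8
(CH₃)₃C–F loses F⁻: pKₐ(HF) ≈ 3.2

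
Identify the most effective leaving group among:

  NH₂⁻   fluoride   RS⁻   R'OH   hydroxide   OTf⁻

The more stable X⁻ (or X) is on its own — i.e. the weaker a base it is — the better a leaving group it makes.
OTf⁻: pKₐ(CF₃SO₃H (triflic acid)) ≈ -14
R'OH: pKₐ(R'OH₂⁺) ≈ -2.4
fluoride: pKₐ(HF) ≈ 3.2
RS⁻: pKₐ(RSH (a thiol)) ≈ 10.5
hydroxide: pKₐ(H₂O) ≈ 15.7
NH₂⁻: pKₐ(NH₃) ≈ 38

OTf⁻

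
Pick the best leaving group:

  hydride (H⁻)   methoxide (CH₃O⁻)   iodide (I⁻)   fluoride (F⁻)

The more stable X⁻ (or X) is on its own — i.e. the weaker a base it is — the better a leaving group it makes.
iodide (I⁻): pKₐ(HI) ≈ -10
fluoride (F⁻): pKₐ(HF) ≈ 3.2
methoxide (CH₃O⁻): pKₐ(CH₃OH) ≈ 15.5
hydride (H⁻): pKₐ(H₂) ≈ 36

iodide (I⁻)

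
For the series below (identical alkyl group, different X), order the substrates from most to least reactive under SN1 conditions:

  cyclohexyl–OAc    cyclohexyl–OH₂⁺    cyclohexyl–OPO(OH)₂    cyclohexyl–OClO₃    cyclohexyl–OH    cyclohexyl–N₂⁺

cyclohexyl–N₂⁺ > cyclohexyl–OClO₃ > cyclohexyl–OH₂⁺ > cyclohexyl–OPO(OH)₂ > cyclohexyl–OAc > cyclohexyl–OH

Same R in every case — rank the leaving groups.
Rank by basicity of the departing species: weakest base leaves most easily.
cyclohexyl–N₂⁺ loses N₂: no meaningful conjugate acid; N₂ departs as an exceptionally stable neutral molecule
cyclohexyl–OClO₃ loses ClO₄⁻: pKₐ(HClO₄) ≈ -10
cyclohexyl–OH₂⁺ loses H₂O: pKₐ(H₃O⁺) ≈ -1.7
cyclohexyl–OPO(OH)₂ loses H₂PO₄⁻: pKₐ(H₃PO₄) ≈ 2.1
cyclohexyl–OAc loses AcO⁻: pKₐ(CH₃COOH) ≈ 4.8
cyclohexyl–OH loses OH⁻: pKₐ(H₂O) ≈ 15.7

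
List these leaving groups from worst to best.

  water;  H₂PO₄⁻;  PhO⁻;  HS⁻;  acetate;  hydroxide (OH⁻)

Leaving-group ability tracks the stability of the departed species; conjugate-acid pKₐ is the usual yardstick (lower pKₐ → better LG).
water: pKₐ(H₃O⁺) ≈ -1.7 — neutral; leaves from a protonated alcohol (R–OH₂⁺)
H₂PO₄⁻: pKₐ(H₃PO₄) ≈ 2.1 — moderate base; biological leaving group after further activation
acetate: pKₐ(CH₃COOH) ≈ 4.8
HS⁻: pKₐ(H₂S) ≈ 7 — larger and more polarisable than the oxygen analogue
PhO⁻: pKₐ(C₆H₅OH (phenol)) ≈ 10
hydroxide (OH⁻): pKₐ(H₂O) ≈ 15.7 — strong base; essentially never leaves without prior activation
Listed from poorest to best leaving group as asked.

hydroxide (OH⁻) < PhO⁻ < HS⁻ < acetate < H₂PO₄⁻ < water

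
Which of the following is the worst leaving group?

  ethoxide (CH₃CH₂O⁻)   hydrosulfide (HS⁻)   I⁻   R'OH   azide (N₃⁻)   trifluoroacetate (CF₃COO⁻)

I⁻: pKₐ(HI) ≈ -10
R'OH: pKₐ(R'OH₂⁺) ≈ -2.4
trifluoroacetate (CF₃COO⁻): pKₐ(CF₃COOH) ≈ 0.2
azide (N₃⁻): pKₐ(HN₃) ≈ 4.7
hydrosulfide (HS⁻): pKₐ(H₂S) ≈ 7
ethoxide (CH₃CH₂O⁻): pKₐ(CH₃CH₂OH) ≈ 16

ethoxide (CH₃CH₂O⁻)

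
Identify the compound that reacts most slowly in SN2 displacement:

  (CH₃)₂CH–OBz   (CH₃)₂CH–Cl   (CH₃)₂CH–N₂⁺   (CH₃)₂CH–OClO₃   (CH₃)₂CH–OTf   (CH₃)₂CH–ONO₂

(CH₃)₂CH–OBz

Identical carbon frameworks mean the comparison reduces to leaving-group quality.
A good leaving group is a weak base: the lower the pKₐ of its conjugate acid, the more readily it departs.
(CH₃)₂CH–N₂⁺ loses N₂: no meaningful conjugate acid; N₂ departs as an exceptionally stable neutral molecule
(CH₃)₂CH–OTf loses OTf⁻: pKₐ(CF₃SO₃H (triflic acid)) ≈ -14
(CH₃)₂CH–OClO₃ loses ClO₄⁻: pKₐ(HClO₄) ≈ -10
(CH₃)₂CH–Cl loses Cl⁻: pKₐ(HCl) ≈ -7
(CH₃)₂CH–ONO₂ loses NO₃⁻: pKₐ(HNO₃) ≈ -1.3
(CH₃)₂CH–OBz loses PhCOO⁻: pKₐ(C₆H₅COOH) ≈ 4.2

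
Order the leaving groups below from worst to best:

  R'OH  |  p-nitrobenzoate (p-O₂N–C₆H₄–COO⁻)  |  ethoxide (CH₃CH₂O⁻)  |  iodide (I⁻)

The more stable X⁻ (or X) is on its own — i.e. the weaker a base it is — the better a leaving group it makes.
iodide (I⁻): pKₐ(HI) ≈ -10
R'OH: pKₐ(R'OH₂⁺) ≈ -2.4
p-nitrobenzoate (p-O₂N–C₆H₄–COO⁻): pKₐ(p-nitrobenzoic acid) ≈ 3.4
ethoxide (CH₃CH₂O⁻): pKₐ(CH₃CH₂OH) ≈ 16
Reversing gives the worst-to-best order requested.

ethoxide (CH₃CH₂O⁻) < p-nitrobenzoate (p-O₂N–C₆H₄–COO⁻) < R'OH < iodide (I⁻)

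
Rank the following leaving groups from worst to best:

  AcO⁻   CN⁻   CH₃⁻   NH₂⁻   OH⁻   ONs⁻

CH₃⁻ < NH₂⁻ < OH⁻ < CN⁻ < AcO⁻ < ONs⁻

A good leaving group is a weak base: the lower the pKₐ of its conjugate acid, the more readily it departs.
ONs⁻: pKₐ(p-O₂NC₆H₄SO₃H) ≈ -3.5
AcO⁻: pKₐ(CH₃COOH) ≈ 4.8 — resonance-stabilised but still a weak base
CN⁻: pKₐ(HCN) ≈ 9.2
OH⁻: pKₐ(H₂O) ≈ 15.7 — strong base; essentially never leaves without prior activation
NH₂⁻: pKₐ(NH₃) ≈ 38
CH₃⁻: pKₐ(CH₄) ≈ 48 — unstabilised carbanion; the worst conceivable leaving group
Reversing gives the worst-to-best order requested.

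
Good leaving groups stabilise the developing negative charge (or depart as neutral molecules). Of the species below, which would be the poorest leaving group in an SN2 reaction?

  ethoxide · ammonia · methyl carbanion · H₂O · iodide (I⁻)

methyl carbanion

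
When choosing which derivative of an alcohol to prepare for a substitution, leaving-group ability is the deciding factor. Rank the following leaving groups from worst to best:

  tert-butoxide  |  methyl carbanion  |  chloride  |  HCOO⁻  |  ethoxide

Leaving-group ability tracks the stability of the departed species; conjugate-acid pKₐ is the usual yardstick (lower pKₐ → better LG).
chloride: pKₐ(HCl) ≈ -7
HCOO⁻: pKₐ(HCOOH) ≈ 3.8 — resonance-stabilised carboxylate
ethoxide: pKₐ(CH₃CH₂OH) ≈ 16 — strong base; alkoxides do not leave unassisted
tert-butoxide: pKₐ(t-BuOH) ≈ 18 — bulky, strongly basic alkoxide
methyl carbanion: pKₐ(CH₄) ≈ 48 — unstabilised carbanion; the worst conceivable leaving group
Listed from poorest to best leaving group as asked.

methyl carbanion < tert-butoxide < ethoxide < HCOO⁻ < chloride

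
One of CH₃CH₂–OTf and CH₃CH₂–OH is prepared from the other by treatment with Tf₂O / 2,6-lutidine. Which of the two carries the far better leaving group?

From CH₃CH₂–OH the departing group would be OH⁻ (pKₐ(H₂O) ≈ 15.7). Strong base; essentially never leaves without prior activation.
From CH₃CH₂–OTf the leaving group is OTf⁻ (pKₐ(CF₃SO₃H (triflic acid)) ≈ -14). Charge spread over three oxygens and a CF₃ group; the premier leaving group in synthesis.
Treatment with Tf₂O / 2,6-lutidine works by converting the hydroxyl into a triflate, making CH₃CH₂–OTf enormously more reactive.

CH₃CH₂–OTf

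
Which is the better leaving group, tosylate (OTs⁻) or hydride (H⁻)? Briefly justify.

tosylate (OTs⁻) is the better leaving group.
pKₐ(p-CH₃C₆H₄SO₃H (TsOH)) ≈ -2.8 versus pKₐ(H₂) ≈ 36: tosylate (OTs⁻) is the much weaker base.
Resonance-delocalised arenesulfonate.

tosylate (OTs⁻)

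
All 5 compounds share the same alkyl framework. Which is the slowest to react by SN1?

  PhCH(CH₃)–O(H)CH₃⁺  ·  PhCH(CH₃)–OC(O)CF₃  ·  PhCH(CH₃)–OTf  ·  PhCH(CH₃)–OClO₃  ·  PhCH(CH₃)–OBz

Same R in every case — rank the leaving groups.
Rank by basicity of the departing species: weakest base leaves most easily.
PhCH(CH₃)–OTf loses OTf⁻: pKₐ(CF₃SO₃H (triflic acid)) ≈ -14
PhCH(CH₃)–OClO₃ loses ClO₄⁻: pKₐ(HClO₄) ≈ -10
PhCH(CH₃)–O(H)CH₃⁺ loses R'OH: pKₐ(R'OH₂⁺) ≈ -2.4
PhCH(CH₃)–OC(O)CF₃ loses CF₃COO⁻: pKₐ(CF₃COOH) ≈ 0.2
PhCH(CH₃)–OBz loses PhCOO⁻: pKₐ(C₆H₅COOH) ≈ 4.2

PhCH(CH₃)–OBz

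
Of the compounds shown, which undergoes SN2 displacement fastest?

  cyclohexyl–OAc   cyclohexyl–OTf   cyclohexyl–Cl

cyclohexyl–OTf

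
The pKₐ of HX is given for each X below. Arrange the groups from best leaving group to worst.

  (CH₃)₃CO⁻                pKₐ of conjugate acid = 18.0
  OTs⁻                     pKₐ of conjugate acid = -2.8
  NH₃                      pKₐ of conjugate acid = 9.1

Lower conjugate-acid pKₐ ⇒ weaker base ⇒ better leaving group.
Sorting by the given values: OTs⁻ (-2.8), NH₃ (9.1), (CH₃)₃CO⁻ (18.0).

OTs⁻ > NH₃ > (CH₃)₃CO⁻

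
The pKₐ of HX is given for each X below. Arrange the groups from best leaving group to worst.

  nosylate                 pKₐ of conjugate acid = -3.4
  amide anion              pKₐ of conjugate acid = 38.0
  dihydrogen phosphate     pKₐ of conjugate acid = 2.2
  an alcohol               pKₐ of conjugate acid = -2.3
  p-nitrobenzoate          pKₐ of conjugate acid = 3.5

nosylate > an alcohol > dihydrogen phosphate > p-nitrobenzoate > amide anion

Lower conjugate-acid pKₐ ⇒ weaker base ⇒ better leaving group.
Sorting by the given values: nosylate (-3.4), an alcohol (-2.3), dihydrogen phosphate (2.2), p-nitrobenzoate (3.5), amide anion (38.0).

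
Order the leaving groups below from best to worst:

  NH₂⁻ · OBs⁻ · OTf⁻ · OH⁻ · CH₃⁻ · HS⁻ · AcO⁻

OTf⁻: pKₐ(CF₃SO₃H (triflic acid)) ≈ -14
OBs⁻: pKₐ(p-BrC₆H₄SO₃H) ≈ -2.8
AcO⁻: pKₐ(CH₃COOH) ≈ 4.8 — resonance-stabilised but still a weak base
HS⁻: pKₐ(H₂S) ≈ 7 — larger and more polarisable than the oxygen analogue
OH⁻: pKₐ(H₂O) ≈ 15.7 — strong base; essentially never leaves without prior activation
NH₂⁻: pKₐ(NH₃) ≈ 38
CH₃⁻: pKₐ(CH₄) ≈ 48

OTf⁻ > OBs⁻ > AcO⁻ > HS⁻ > OH⁻ > NH₂⁻ > CH₃⁻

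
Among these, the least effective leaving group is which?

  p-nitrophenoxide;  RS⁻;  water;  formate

RS⁻

water: pKₐ(H₃O⁺) ≈ -1.7
formate: pKₐ(HCOOH) ≈ 3.8
p-nitrophenoxide: pKₐ(p-nitrophenol) ≈ 7.2
RS⁻: pKₐ(RSH (a thiol)) ≈ 10.5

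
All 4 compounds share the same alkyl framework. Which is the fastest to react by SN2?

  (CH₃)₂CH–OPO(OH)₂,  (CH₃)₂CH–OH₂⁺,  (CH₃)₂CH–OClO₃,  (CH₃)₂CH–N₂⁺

(CH₃)₂CH–N₂⁺

Identical carbon frameworks mean the comparison reduces to leaving-group quality.
Leaving-group ability tracks the stability of the departed species; conjugate-acid pKₐ is the usual yardstick (lower pKₐ → better LG).
(CH₃)₂CH–N₂⁺ loses N₂: no meaningful conjugate acid; N₂ departs as an exceptionally stable neutral molecule
(CH₃)₂CH–OClO₃ loses ClO₄⁻: pKₐ(HClO₄) ≈ -10
(CH₃)₂CH–OH₂⁺ loses H₂O: pKₐ(H₃O⁺) ≈ -1.7
(CH₃)₂CH–OPO(OH)₂ loses H₂PO₄⁻: pKₐ(H₃PO₄) ≈ 2.1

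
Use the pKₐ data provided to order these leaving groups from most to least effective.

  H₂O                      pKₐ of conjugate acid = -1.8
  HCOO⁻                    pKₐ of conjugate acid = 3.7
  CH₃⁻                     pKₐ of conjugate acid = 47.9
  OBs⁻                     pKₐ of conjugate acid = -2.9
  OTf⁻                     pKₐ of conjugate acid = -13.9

OTf⁻ > OBs⁻ > H₂O > HCOO⁻ > CH₃⁻

Lower conjugate-acid pKₐ ⇒ weaker base ⇒ better leaving group.
Sorting by the given values: OTf⁻ (-13.9), OBs⁻ (-2.9), H₂O (-1.8), HCOO⁻ (3.7), CH₃⁻ (47.9).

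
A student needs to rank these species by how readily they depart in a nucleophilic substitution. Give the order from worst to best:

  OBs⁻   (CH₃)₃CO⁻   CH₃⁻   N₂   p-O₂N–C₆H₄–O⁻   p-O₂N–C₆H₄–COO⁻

CH₃⁻ < (CH₃)₃CO⁻ < p-O₂N–C₆H₄–O⁻ < p-O₂N–C₆H₄–COO⁻ < OBs⁻ < N₂

The more stable X⁻ (or X) is on its own — i.e. the weaker a base it is — the better a leaving group it makes.
N₂: no meaningful conjugate acid; N₂ departs as an exceptionally stable neutral molecule
OBs⁻: pKₐ(p-BrC₆H₄SO₃H) ≈ -2.8 — arenesulfonate with a p-bromo substituent
p-O₂N–C₆H₄–COO⁻: pKₐ(p-nitrobenzoic acid) ≈ 3.4
p-O₂N–C₆H₄–O⁻: pKₐ(p-nitrophenol) ≈ 7.2 — nitro group delocalises the charge; the classic chromogenic LG
(CH₃)₃CO⁻: pKₐ(t-BuOH) ≈ 18
CH₃⁻: pKₐ(CH₄) ≈ 48 — unstabilised carbanion; the worst conceivable leaving group
Listed from poorest to best leaving group as asked.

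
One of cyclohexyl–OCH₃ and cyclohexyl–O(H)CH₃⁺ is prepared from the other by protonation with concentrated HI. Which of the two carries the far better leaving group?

From cyclohexyl–OCH₃ the departing group would be CH₃O⁻ (pKₐ(CH₃OH) ≈ 15.5). Strong base; alkoxides do not leave unassisted.
From cyclohexyl–O(H)CH₃⁺ the leaving group is R'OH (pKₐ(R'OH₂⁺) ≈ -2.4). Neutral; leaves from a protonated ether (an oxonium ion, R–O(H)R'⁺).
Protonation with concentrated HI works by allowing neutral methanol, rather than methoxide, to depart, making cyclohexyl–O(H)CH₃⁺ enormously more reactive.

cyclohexyl–O(H)CH₃⁺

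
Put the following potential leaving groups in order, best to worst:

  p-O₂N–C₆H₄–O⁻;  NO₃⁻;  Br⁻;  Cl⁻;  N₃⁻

Br⁻ > Cl⁻ > NO₃⁻ > N₃⁻ > p-O₂N–C₆H₄–O⁻

Leaving-group ability tracks the stability of the departed species; conjugate-acid pKₐ is the usual yardstick (lower pKₐ → better LG).
Br⁻: pKₐ(HBr) ≈ -9
Cl⁻: pKₐ(HCl) ≈ -7
NO₃⁻: pKₐ(HNO₃) ≈ -1.3
N₃⁻: pKₐ(HN₃) ≈ 4.7
p-O₂N–C₆H₄–O⁻: pKₐ(p-nitrophenol) ≈ 7.2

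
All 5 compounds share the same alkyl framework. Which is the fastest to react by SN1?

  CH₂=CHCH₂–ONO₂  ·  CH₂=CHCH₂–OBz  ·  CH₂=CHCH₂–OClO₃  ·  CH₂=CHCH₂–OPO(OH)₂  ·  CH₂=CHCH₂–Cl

CH₂=CHCH₂–OClO₃

Same R in every case — rank the leaving groups.
Rank by basicity of the departing species: weakest base leaves most easily.
CH₂=CHCH₂–OClO₃ loses ClO₄⁻: pKₐ(HClO₄) ≈ -10
CH₂=CHCH₂–Cl loses Cl⁻: pKₐ(HCl) ≈ -7
CH₂=CHCH₂–ONO₂ loses NO₃⁻: pKₐ(HNO₃) ≈ -1.3
CH₂=CHCH₂–OPO(OH)₂ loses H₂PO₄⁻: pKₐ(H₃PO₄) ≈ 2.1
CH₂=CHCH₂–OBz loses PhCOO⁻: pKₐ(C₆H₅COOH) ≈ 4.2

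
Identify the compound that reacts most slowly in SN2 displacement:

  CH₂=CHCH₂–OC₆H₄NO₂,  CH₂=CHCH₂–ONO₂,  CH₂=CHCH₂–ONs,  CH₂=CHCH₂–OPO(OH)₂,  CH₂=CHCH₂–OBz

The skeletons are identical, so relative rate is governed entirely by leaving-group ability.
Leaving-group ability tracks the stability of the departed species; conjugate-acid pKₐ is the usual yardstick (lower pKₐ → better LG).
CH₂=CHCH₂–ONs loses ONs⁻: pKₐ(p-O₂NC₆H₄SO₃H) ≈ -3.5
CH₂=CHCH₂–ONO₂ loses NO₃⁻: pKₐ(HNO₃) ≈ -1.3
CH₂=CHCH₂–OPO(OH)₂ loses H₂PO₄⁻: pKₐ(H₃PO₄) ≈ 2.1
CH₂=CHCH₂–OBz loses PhCOO⁻: pKₐ(C₆H₅COOH) ≈ 4.2
CH₂=CHCH₂–OC₆H₄NO₂ loses p-O₂N–C₆H₄–O⁻: pKₐ(p-nitrophenol) ≈ 7.2

CH₂=CHCH₂–OC₆H₄NO₂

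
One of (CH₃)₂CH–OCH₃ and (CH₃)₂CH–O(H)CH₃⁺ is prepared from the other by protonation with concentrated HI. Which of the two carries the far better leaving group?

(CH₃)₂CH–O(H)CH₃⁺

From (CH₃)₂CH–OCH₃ the departing group would be CH₃O⁻ (pKₐ(CH₃OH) ≈ 15.5). Strong base; alkoxides do not leave unassisted.
From (CH₃)₂CH–O(H)CH₃⁺ the leaving group is R'OH (pKₐ(R'OH₂⁺) ≈ -2.4). Neutral; leaves from a protonated ether (an oxonium ion, R–O(H)R'⁺).
Protonation with concentrated HI works by allowing neutral methanol, rather than methoxide, to depart, making (CH₃)₂CH–O(H)CH₃⁺ enormously more reactive.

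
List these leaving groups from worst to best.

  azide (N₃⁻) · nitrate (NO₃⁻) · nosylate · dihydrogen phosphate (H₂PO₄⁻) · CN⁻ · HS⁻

Leaving-group ability tracks the stability of the departed species; conjugate-acid pKₐ is the usual yardstick (lower pKₐ → better LG).
nosylate: pKₐ(p-O₂NC₆H₄SO₃H) ≈ -3.5
nitrate (NO₃⁻): pKₐ(HNO₃) ≈ -1.3
dihydrogen phosphate (H₂PO₄⁻): pKₐ(H₃PO₄) ≈ 2.1 — moderate base; biological leaving group after further activation
azide (N₃⁻): pKₐ(HN₃) ≈ 4.7 — linear, resonance-stabilised
HS⁻: pKₐ(H₂S) ≈ 7 — larger and more polarisable than the oxygen analogue
CN⁻: pKₐ(HCN) ≈ 9.2
The question asks for worst first, so the sequence is read in increasing leaving-group ability.

CN⁻ < HS⁻ < azide (N₃⁻) < dihydrogen phosphate (H₂PO₄⁻) < nitrate (NO₃⁻) < nosylate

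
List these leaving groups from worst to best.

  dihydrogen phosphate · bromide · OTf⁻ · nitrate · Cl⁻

OTf⁻: pKₐ(CF₃SO₃H (triflic acid)) ≈ -14 — charge spread over three oxygens and a CF₃ group; the premier leaving group in synthesis
bromide: pKₐ(HBr) ≈ -9 — weak base; good leaving group
Cl⁻: pKₐ(HCl) ≈ -7
nitrate: pKₐ(HNO₃) ≈ -1.3
dihydrogen phosphate: pKₐ(H₃PO₄) ≈ 2.1
The question asks for worst first, so the sequence is read in increasing leaving-group ability.

dihydrogen phosphate < nitrate < Cl⁻ < bromide < OTf⁻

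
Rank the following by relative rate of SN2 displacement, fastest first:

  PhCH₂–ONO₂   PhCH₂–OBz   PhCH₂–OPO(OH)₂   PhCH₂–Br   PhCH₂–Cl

With the same alkyl group throughout, only the leaving group differentiates the rates.
The more stable X⁻ (or X) is on its own — i.e. the weaker a base it is — the better a leaving group it makes.
PhCH₂–Br loses Br⁻: pKₐ(HBr) ≈ -9
PhCH₂–Cl loses Cl⁻: pKₐ(HCl) ≈ -7
PhCH₂–ONO₂ loses NO₃⁻: pKₐ(HNO₃) ≈ -1.3
PhCH₂–OPO(OH)₂ loses H₂PO₄⁻: pKₐ(H₃PO₄) ≈ 2.1
PhCH₂–OBz loses PhCOO⁻: pKₐ(C₆H₅COOH) ≈ 4.2

PhCH₂–Br > PhCH₂–Cl > PhCH₂–ONO₂ > PhCH₂–OPO(OH)₂ > PhCH₂–OBz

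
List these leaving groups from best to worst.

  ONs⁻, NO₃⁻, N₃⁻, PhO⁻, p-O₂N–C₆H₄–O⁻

ONs⁻ > NO₃⁻ > N₃⁻ > p-O₂N–C₆H₄–O⁻ > PhO⁻

Leaving-group ability tracks the stability of the departed species; conjugate-acid pKₐ is the usual yardstick (lower pKₐ → better LG).
ONs⁻: pKₐ(p-O₂NC₆H₄SO₃H) ≈ -3.5
NO₃⁻: pKₐ(HNO₃) ≈ -1.3
N₃⁻: pKₐ(HN₃) ≈ 4.7 — linear, resonance-stabilised
p-O₂N–C₆H₄–O⁻: pKₐ(p-nitrophenol) ≈ 7.2 — nitro group delocalises the charge; the classic chromogenic LG
PhO⁻: pKₐ(C₆H₅OH (phenol)) ≈ 10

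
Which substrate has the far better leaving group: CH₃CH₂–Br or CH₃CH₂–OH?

CH₃CH₂–Br

From CH₃CH₂–OH the departing group would be OH⁻ (pKₐ(H₂O) ≈ 15.7). Strong base; essentially never leaves without prior activation.
From CH₃CH₂–Br the leaving group is Br⁻ (pKₐ(HBr) ≈ -9). Weak base; good leaving group.
(In practice CH₃CH₂–Br is made from CH₃CH₂–OH by treatment with PBr₃, replacing the hydroxyl with bromide.)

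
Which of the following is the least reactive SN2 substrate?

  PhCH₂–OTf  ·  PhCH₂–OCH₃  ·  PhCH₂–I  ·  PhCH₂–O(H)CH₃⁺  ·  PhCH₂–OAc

PhCH₂–OCH₃

Identical carbon frameworks mean the comparison reduces to leaving-group quality.
Rank by basicity of the departing species: weakest base leaves most easily.
PhCH₂–OTf loses OTf⁻: pKₐ(CF₃SO₃H (triflic acid)) ≈ -14
PhCH₂–I loses I⁻: pKₐ(HI) ≈ -10
PhCH₂–O(H)CH₃⁺ loses R'OH: pKₐ(R'OH₂⁺) ≈ -2.4
PhCH₂–OAc loses AcO⁻: pKₐ(CH₃COOH) ≈ 4.8
PhCH₂–OCH₃ loses CH₃O⁻: pKₐ(CH₃OH) ≈ 15.5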